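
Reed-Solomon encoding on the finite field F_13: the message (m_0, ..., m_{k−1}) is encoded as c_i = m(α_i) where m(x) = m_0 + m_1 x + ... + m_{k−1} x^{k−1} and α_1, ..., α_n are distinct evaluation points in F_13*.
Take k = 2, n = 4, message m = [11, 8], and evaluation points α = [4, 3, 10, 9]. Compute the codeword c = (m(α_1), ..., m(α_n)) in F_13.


c = [4, 9, 0, 5]

Message polynomial: m(x) = 11 + 8·x (mod 13).
For each evaluation point α_i, compute m(α_i) mod 13:
  α_1 = 4: Horner steps 8 → 4, so m(4) = 4.
  α_2 = 3: Horner steps 8 → 9, so m(3) = 9.
  α_3 = 10: Horner steps 8 → 0, so m(10) = 0.
  α_4 = 9: Horner steps 8 → 5, so m(9) = 5.
Codeword c = [4, 9, 0, 5] ∈ F_13^4.


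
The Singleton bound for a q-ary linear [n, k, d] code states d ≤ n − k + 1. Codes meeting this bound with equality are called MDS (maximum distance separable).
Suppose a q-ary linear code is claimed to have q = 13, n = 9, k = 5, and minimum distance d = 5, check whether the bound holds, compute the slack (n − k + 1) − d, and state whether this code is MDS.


Singleton RHS = n − k + 1 = 5, slack = 0, bound satisfied, MDS.

Singleton bound: d ≤ n − k + 1.
Here n = 9, k = 5, so n − k + 1 = 5.
Given d = 5, check d ≤ 5: YES.
Slack = (n − k + 1) − d = 0.
The code is MDS (slack = 0).
Description: the claimed parameters are [9, 5, 5]_13; such a code would be MDS (meets Singleton bound).


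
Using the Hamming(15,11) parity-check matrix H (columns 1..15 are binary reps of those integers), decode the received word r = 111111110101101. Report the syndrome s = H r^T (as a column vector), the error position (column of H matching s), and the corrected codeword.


s = (1, 1, 0, 0)^T, error position = 12, corrected codeword c = 111111110100101

Compute s = H r^T mod 2 one row at a time:
  s_1 = 1 + 0 + 1 + 0 + 1 + 1 + 0 + 1 = 5 ≡ 1 (mod 2).
  s_2 = 1 + 1 + 1 + 1 + 1 + 1 + 0 + 1 = 7 ≡ 1 (mod 2).
  s_3 = 1 + 1 + 1 + 1 + 1 + 0 + 0 + 1 = 6 ≡ 0 (mod 2).
  s_4 = 1 + 1 + 1 + 1 + 0 + 0 + 1 + 1 = 6 ≡ 0 (mod 2).
s = (1, 1, 0, 0)^T — this equals column 12 of H (binary 1100), so error is at position 12.
Correct: flip bit 12 of r = 111111110101101 to get c = 111111110100101.


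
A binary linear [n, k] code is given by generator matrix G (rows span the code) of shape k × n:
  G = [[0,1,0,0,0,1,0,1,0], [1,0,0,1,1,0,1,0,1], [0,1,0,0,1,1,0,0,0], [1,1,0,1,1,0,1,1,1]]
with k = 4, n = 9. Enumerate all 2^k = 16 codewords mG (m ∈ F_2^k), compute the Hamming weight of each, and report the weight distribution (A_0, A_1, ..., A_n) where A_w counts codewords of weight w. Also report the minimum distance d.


Weight distribution: A_0 = 1, A_1 = 1, A_2 = 3, A_3 = 3, A_5 = 3, A_6 = 3, A_7 = 1, A_8 = 1. Minimum distance d = 1.

Enumerate all 2^4 = 16 messages m ∈ F_2^4.
For each, compute codeword c = mG in F_2^9, then tally its weight.
  m = 0000 → c = 000000000, weight = 0.
  m = 1000 → c = 010001010, weight = 3.
  m = 0100 → c = 100110101, weight = 5.
  m = 1100 → c = 110111111, weight = 8.
  m = 0010 → c = 010011000, weight = 3.
  m = 1010 → c = 000010010, weight = 2.
  m = 0110 → c = 110101101, weight = 6.
  m = 1110 → c = 100100111, weight = 5.
  m = 0001 → c = 110110111, weight = 7.
  m = 1001 → c = 100111101, weight = 6.
  m = 0101 → c = 010000010, weight = 2.
  m = 1101 → c = 000001000, weight = 1.
  m = 0011 → c = 100101111, weight = 6.
  m = 1011 → c = 110100101, weight = 5.
  m = 0111 → c = 000011010, weight = 3.
  m = 1111 → c = 010010000, weight = 2.
Tally weights:
  weight 0: 1 codewords.
  weight 1: 1 codewords.
  weight 2: 3 codewords.
  weight 3: 3 codewords.
  weight 5: 3 codewords.
  weight 6: 3 codewords.
  weight 7: 1 codewords.
  weight 8: 1 codewords.
Minimum distance d = smallest w > 0 with A_w > 0 = 1.
Sanity: Σ A_w = 16 = 2^4 = 16 ✓.


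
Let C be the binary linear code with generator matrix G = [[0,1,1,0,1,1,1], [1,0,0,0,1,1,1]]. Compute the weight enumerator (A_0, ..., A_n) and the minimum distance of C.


Weight distribution: A_0 = 1, A_3 = 1, A_4 = 1, A_5 = 1. Minimum distance d = 3.

Enumerate all 2^2 = 4 messages m ∈ F_2^2.
For each, compute codeword c = mG in F_2^7, then tally its weight.
  m = 00 → c = 0000000, weight = 0.
  m = 10 → c = 0110111, weight = 5.
  m = 01 → c = 1000111, weight = 4.
  m = 11 → c = 1110000, weight = 3.
Tally weights:
  weight 0: 1 codewords.
  weight 3: 1 codewords.
  weight 4: 1 codewords.
  weight 5: 1 codewords.
Minimum distance d = smallest w > 0 with A_w > 0 = 3.
Sanity: Σ A_w = 4 = 2^2 = 4 ✓.


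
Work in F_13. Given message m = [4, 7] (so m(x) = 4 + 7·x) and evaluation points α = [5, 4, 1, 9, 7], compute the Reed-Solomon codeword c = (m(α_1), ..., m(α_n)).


c = [0, 6, 11, 2, 1]

Message polynomial: m(x) = 4 + 7·x (mod 13).
For each evaluation point α_i, compute m(α_i) mod 13:
  α_1 = 5: Horner steps 7 → 0, so m(5) = 0.
  α_2 = 4: Horner steps 7 → 6, so m(4) = 6.
  α_3 = 1: Horner steps 7 → 11, so m(1) = 11.
  α_4 = 9: Horner steps 7 → 2, so m(9) = 2.
  α_5 = 7: Horner steps 7 → 1, so m(7) = 1.
Codeword c = [0, 6, 11, 2, 1] ∈ F_13^5.


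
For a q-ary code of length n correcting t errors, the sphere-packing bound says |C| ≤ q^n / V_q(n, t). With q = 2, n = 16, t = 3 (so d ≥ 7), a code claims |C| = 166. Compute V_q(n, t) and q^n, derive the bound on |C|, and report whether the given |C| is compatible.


V_q(n, t) = 697, q^n = 65536, Hamming bound = 94, |C| = 166 > bound (violated).

Step 1: Compute V_q(n, t) = Σ_{j=0}^3 C(n, j) (q−1)^j.
  j = 0: C(16,0)·(1)^0 = 1·1 = 1.
  j = 1: C(16,1)·(1)^1 = 16·1 = 16.
  j = 2: C(16,2)·(1)^2 = 120·1 = 120.
  j = 3: C(16,3)·(1)^3 = 560·1 = 560.
  V_q(n, t) = 1 + 16 + 120 + 560 = 697.
Step 2: q^n = 2^16 = 65536.
Step 3: Hamming bound ⌊q^n / V_q(n,t)⌋ = ⌊65536/697⌋ = 94.
Step 4: Compare |C| = 166 to 94: violated.
The claimed |C| lies above the Hamming bound, so no 2-ary code of length 16 with d ≥ 7 can have 166 codewords.


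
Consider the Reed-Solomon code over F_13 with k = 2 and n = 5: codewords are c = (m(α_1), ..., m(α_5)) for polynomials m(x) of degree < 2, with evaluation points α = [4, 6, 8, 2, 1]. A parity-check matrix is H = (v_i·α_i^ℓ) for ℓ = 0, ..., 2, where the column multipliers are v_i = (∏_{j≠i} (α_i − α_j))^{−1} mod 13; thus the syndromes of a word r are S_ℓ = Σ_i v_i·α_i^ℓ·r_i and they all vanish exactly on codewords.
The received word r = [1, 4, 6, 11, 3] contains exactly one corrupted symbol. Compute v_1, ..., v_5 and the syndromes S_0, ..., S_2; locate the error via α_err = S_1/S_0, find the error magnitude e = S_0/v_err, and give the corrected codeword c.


S = (7, 4, 6), error at position 3, error magnitude e = 12, c = [1, 4, 7, 11, 3].

Step 1: column multipliers v_i = (∏_{j≠i}(α_i − α_j))^{−1} mod 13.
  i = 1 (α = 4): (4−6)(4−8)(4−2)(4−1) = (−2)·(−4)·2·3 = 48 ≡ 9, so v_1 = 9^{−1} = 3 (mod 13).
  i = 2 (α = 6): (6−4)(6−8)(6−2)(6−1) = 2·(−2)·4·5 = −80 ≡ 11, so v_2 = 11^{−1} = 6 (mod 13).
  i = 3 (α = 8): (8−4)(8−6)(8−2)(8−1) = 4·2·6·7 = 336 ≡ 11, so v_3 = 11^{−1} = 6 (mod 13).
  i = 4 (α = 2): (2−4)(2−6)(2−8)(2−1) = (−2)·(−4)·(−6)·1 = −48 ≡ 4, so v_4 = 4^{−1} = 10 (mod 13).
  i = 5 (α = 1): (1−4)(1−6)(1−8)(1−2) = (−3)·(−5)·(−7)·(−1) = 105 ≡ 1, so v_5 = 1^{−1} = 1 (mod 13).
  v = [3, 6, 6, 10, 1].
Step 2: syndromes of r = [1, 4, 6, 11, 3] (all sums mod 13).
  S_0 = Σ v_i r_i = 3·1 + 6·4 + 6·6 + 10·11 + 1·3 = 176 ≡ 7.
  S_1 = Σ v_i α_i r_i = 3·4·1 + 6·6·4 + 6·8·6 + 10·2·11 + 1·1·3 = 667 ≡ 4.
  α_i^2 mod 13 = [3, 10, 12, 4, 1].
  S_2 = Σ v_i α_i^2 r_i = 3·3·1 + 6·10·4 + 6·12·6 + 10·4·11 + 1·1·3 = 1124 ≡ 6.
  S = (7, 4, 6) ≠ 0, so r is not a codeword (an error is present).
Step 3: locate the error. For a single error e at position i, S_ℓ = v_i·e·α_i^ℓ, so α_err = S_1/S_0.
  S_0^{−1} = 7^{−1} = 2 (mod 13), so α_err = 4·2 = 8 ≡ 8 = α_3. Error position i = 3.
  Consistency check: S_2/S_1 = 6·10 = 60 ≡ 8 = α_err ✓ (single-error assumption holds).
Step 4: error magnitude e = S_0/v_3 = S_0·∏_{j≠3}(α_3 − α_j) = 7·11 = 77 ≡ 12 (mod 13).
Step 5: correct position 3: c_3 = r_3 − e = 6 − 12 ≡ 7 (mod 13). Hence c = [1, 4, 7, 11, 3].
  Check: interpolating c through the α_i gives m(x) = 8 + 8·x (degree < 2) with m(α_i) = c_i for every i, so c is indeed a codeword.


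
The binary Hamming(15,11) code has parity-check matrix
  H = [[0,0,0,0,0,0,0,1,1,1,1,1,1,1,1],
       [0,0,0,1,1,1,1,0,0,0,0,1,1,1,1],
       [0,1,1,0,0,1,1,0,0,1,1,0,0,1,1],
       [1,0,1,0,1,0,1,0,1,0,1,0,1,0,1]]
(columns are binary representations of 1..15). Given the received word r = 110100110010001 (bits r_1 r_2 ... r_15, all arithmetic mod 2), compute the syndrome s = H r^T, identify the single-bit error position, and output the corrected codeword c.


s = (1, 1, 0, 0)^T, error position = 12, corrected codeword c = 110100110011001

Compute s = H r^T mod 2 one row at a time:
  s_1 = 1 + 0 + 0 + 1 + 0 + 0 + 0 + 1 = 3 ≡ 1 (mod 2).
  s_2 = 1 + 0 + 0 + 1 + 0 + 0 + 0 + 1 = 3 ≡ 1 (mod 2).
  s_3 = 1 + 0 + 0 + 1 + 0 + 1 + 0 + 1 = 4 ≡ 0 (mod 2).
  s_4 = 1 + 0 + 0 + 1 + 0 + 1 + 0 + 1 = 4 ≡ 0 (mod 2).
s = (1, 1, 0, 0)^T — this equals column 12 of H (binary 1100), so error is at position 12.
Correct: flip bit 12 of r = 110100110010001 to get c = 110100110011001.


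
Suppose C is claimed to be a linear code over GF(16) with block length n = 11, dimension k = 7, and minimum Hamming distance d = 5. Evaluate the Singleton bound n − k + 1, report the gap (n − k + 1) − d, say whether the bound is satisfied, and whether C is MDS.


Singleton RHS = n − k + 1 = 5, slack = 0, bound satisfied, MDS.

Singleton bound: d ≤ n − k + 1.
Here n = 11, k = 7, so n − k + 1 = 5.
Given d = 5, check d ≤ 5: YES.
Slack = (n − k + 1) − d = 0.
The code is MDS (slack = 0).
Description: the claimed parameters are [11, 7, 5]_16; such a code would be MDS (meets Singleton bound).


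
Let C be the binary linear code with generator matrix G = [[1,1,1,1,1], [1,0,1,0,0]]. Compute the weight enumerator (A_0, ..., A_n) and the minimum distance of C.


Weight distribution: A_0 = 1, A_2 = 1, A_3 = 1, A_5 = 1. Minimum distance d = 2.

Enumerate all 2^2 = 4 messages m ∈ F_2^2.
For each, compute codeword c = mG in F_2^5, then tally its weight.
  m = 00 → c = 00000, weight = 0.
  m = 10 → c = 11111, weight = 5.
  m = 01 → c = 10100, weight = 2.
  m = 11 → c = 01011, weight = 3.
Tally weights:
  weight 0: 1 codewords.
  weight 2: 1 codewords.
  weight 3: 1 codewords.
  weight 5: 1 codewords.
Minimum distance d = smallest w > 0 with A_w > 0 = 2.
Sanity: Σ A_w = 4 = 2^2 = 4 ✓.


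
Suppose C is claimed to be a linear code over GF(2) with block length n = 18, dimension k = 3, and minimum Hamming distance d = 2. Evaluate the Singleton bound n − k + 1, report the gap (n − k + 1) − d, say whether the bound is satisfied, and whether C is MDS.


Singleton RHS = n − k + 1 = 16, slack = 14, bound satisfied, not MDS.

Singleton bound: d ≤ n − k + 1.
Here n = 18, k = 3, so n − k + 1 = 16.
Given d = 2, check d ≤ 16: YES.
Slack = (n − k + 1) − d = 14.
The code is NOT MDS (slack = 14 > 0).
Description: the claimed parameters are [18, 3, 2]_2; such a code would be non-MDS.


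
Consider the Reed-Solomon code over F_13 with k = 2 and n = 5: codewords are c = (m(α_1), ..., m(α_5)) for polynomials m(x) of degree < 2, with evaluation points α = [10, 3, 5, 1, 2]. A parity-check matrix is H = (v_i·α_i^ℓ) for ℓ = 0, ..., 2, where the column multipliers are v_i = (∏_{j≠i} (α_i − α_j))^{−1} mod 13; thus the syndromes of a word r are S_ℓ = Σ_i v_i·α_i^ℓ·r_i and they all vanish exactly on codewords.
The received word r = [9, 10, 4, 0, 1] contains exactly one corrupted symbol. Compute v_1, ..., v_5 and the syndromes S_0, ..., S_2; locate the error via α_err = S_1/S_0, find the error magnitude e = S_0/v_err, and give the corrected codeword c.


S = (4, 12, 10), error at position 2, error magnitude e = 8, c = [9, 2, 4, 0, 1].

Step 1: column multipliers v_i = (∏_{j≠i}(α_i − α_j))^{−1} mod 13.
  i = 1 (α = 10): (10−3)(10−5)(10−1)(10−2) = 7·5·9·8 = 2520 ≡ 11, so v_1 = 11^{−1} = 6 (mod 13).
  i = 2 (α = 3): (3−10)(3−5)(3−1)(3−2) = (−7)·(−2)·2·1 = 28 ≡ 2, so v_2 = 2^{−1} = 7 (mod 13).
  i = 3 (α = 5): (5−10)(5−3)(5−1)(5−2) = (−5)·2·4·3 = −120 ≡ 10, so v_3 = 10^{−1} = 4 (mod 13).
  i = 4 (α = 1): (1−10)(1−3)(1−5)(1−2) = (−9)·(−2)·(−4)·(−1) = 72 ≡ 7, so v_4 = 7^{−1} = 2 (mod 13).
  i = 5 (α = 2): (2−10)(2−3)(2−5)(2−1) = (−8)·(−1)·(−3)·1 = −24 ≡ 2, so v_5 = 2^{−1} = 7 (mod 13).
  v = [6, 7, 4, 2, 7].
Step 2: syndromes of r = [9, 10, 4, 0, 1] (all sums mod 13).
  S_0 = Σ v_i r_i = 6·9 + 7·10 + 4·4 + 2·0 + 7·1 = 147 ≡ 4.
  S_1 = Σ v_i α_i r_i = 6·10·9 + 7·3·10 + 4·5·4 + 2·1·0 + 7·2·1 = 844 ≡ 12.
  α_i^2 mod 13 = [9, 9, 12, 1, 4].
  S_2 = Σ v_i α_i^2 r_i = 6·9·9 + 7·9·10 + 4·12·4 + 2·1·0 + 7·4·1 = 1336 ≡ 10.
  S = (4, 12, 10) ≠ 0, so r is not a codeword (an error is present).
Step 3: locate the error. For a single error e at position i, S_ℓ = v_i·e·α_i^ℓ, so α_err = S_1/S_0.
  S_0^{−1} = 4^{−1} = 10 (mod 13), so α_err = 12·10 = 120 ≡ 3 = α_2. Error position i = 2.
  Consistency check: S_2/S_1 = 10·12 = 120 ≡ 3 = α_err ✓ (single-error assumption holds).
Step 4: error magnitude e = S_0/v_2 = S_0·∏_{j≠2}(α_2 − α_j) = 4·2 = 8 ≡ 8 (mod 13).
Step 5: correct position 2: c_2 = r_2 − e = 10 − 8 ≡ 2 (mod 13). Hence c = [9, 2, 4, 0, 1].
  Check: interpolating c through the α_i gives m(x) = 12 + 1·x (degree < 2) with m(α_i) = c_i for every i, so c is indeed a codeword.


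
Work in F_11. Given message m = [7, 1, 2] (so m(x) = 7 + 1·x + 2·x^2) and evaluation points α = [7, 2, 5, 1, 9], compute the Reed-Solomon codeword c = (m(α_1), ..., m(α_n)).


c = [2, 6, 7, 10, 2]

Message polynomial: m(x) = 7 + 1·x + 2·x^2 (mod 11).
For each evaluation point α_i, compute m(α_i) mod 11:
  α_1 = 7: Horner steps 2 → 4 → 2, so m(7) = 2.
  α_2 = 2: Horner steps 2 → 5 → 6, so m(2) = 6.
  α_3 = 5: Horner steps 2 → 0 → 7, so m(5) = 7.
  α_4 = 1: Horner steps 2 → 3 → 10, so m(1) = 10.
  α_5 = 9: Horner steps 2 → 8 → 2, so m(9) = 2.
Codeword c = [2, 6, 7, 10, 2] ∈ F_11^5.


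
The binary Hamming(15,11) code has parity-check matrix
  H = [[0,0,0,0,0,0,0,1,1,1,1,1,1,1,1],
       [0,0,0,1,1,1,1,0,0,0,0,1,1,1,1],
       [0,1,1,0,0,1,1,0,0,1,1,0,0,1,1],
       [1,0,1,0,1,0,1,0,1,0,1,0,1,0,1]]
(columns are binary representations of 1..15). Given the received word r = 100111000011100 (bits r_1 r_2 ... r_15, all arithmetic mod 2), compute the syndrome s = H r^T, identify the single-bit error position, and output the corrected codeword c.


s = (1, 1, 0, 0)^T, error position = 12, corrected codeword c = 100111000010100

Compute s = H r^T mod 2 one row at a time:
  s_1 = 0 + 0 + 0 + 1 + 1 + 1 + 0 + 0 = 3 ≡ 1 (mod 2).
  s_2 = 1 + 1 + 1 + 0 + 1 + 1 + 0 + 0 = 5 ≡ 1 (mod 2).
  s_3 = 0 + 0 + 1 + 0 + 0 + 1 + 0 + 0 = 2 ≡ 0 (mod 2).
  s_4 = 1 + 0 + 1 + 0 + 0 + 1 + 1 + 0 = 4 ≡ 0 (mod 2).
s = (1, 1, 0, 0)^T — this equals column 12 of H (binary 1100), so error is at position 12.
Correct: flip bit 12 of r = 100111000011100 to get c = 100111000010100.


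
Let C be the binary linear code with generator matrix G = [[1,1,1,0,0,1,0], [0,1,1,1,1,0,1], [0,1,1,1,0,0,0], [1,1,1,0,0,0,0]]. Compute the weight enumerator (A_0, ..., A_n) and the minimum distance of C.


Weight distribution: A_0 = 1, A_1 = 1, A_2 = 2, A_3 = 4, A_4 = 3, A_5 = 3, A_6 = 2. Minimum distance d = 1.

Enumerate all 2^4 = 16 messages m ∈ F_2^4.
For each, compute codeword c = mG in F_2^7, then tally its weight.
  m = 0000 → c = 0000000, weight = 0.
  m = 1000 → c = 1110010, weight = 4.
  m = 0100 → c = 0111101, weight = 5.
  m = 1100 → c = 1001111, weight = 5.
  m = 0010 → c = 0111000, weight = 3.
  m = 1010 → c = 1001010, weight = 3.
  m = 0110 → c = 0000101, weight = 2.
  m = 1110 → c = 1110111, weight = 6.
  m = 0001 → c = 1110000, weight = 3.
  m = 1001 → c = 0000010, weight = 1.
  m = 0101 → c = 1001101, weight = 4.
  m = 1101 → c = 0111111, weight = 6.
  m = 0011 → c = 1001000, weight = 2.
  m = 1011 → c = 0111010, weight = 4.
  m = 0111 → c = 1110101, weight = 5.
  m = 1111 → c = 0000111, weight = 3.
Tally weights:
  weight 0: 1 codewords.
  weight 1: 1 codewords.
  weight 2: 2 codewords.
  weight 3: 4 codewords.
  weight 4: 3 codewords.
  weight 5: 3 codewords.
  weight 6: 2 codewords.
Minimum distance d = smallest w > 0 with A_w > 0 = 1.
Sanity: Σ A_w = 16 = 2^4 = 16 ✓.


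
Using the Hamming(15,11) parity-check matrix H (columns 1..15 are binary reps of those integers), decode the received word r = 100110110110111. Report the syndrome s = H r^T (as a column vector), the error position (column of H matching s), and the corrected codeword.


s = (0, 0, 1, 0)^T, error position = 2, corrected codeword c = 110110110110111

Compute s = H r^T mod 2 one row at a time:
  s_1 = 1 + 0 + 1 + 1 + 0 + 1 + 1 + 1 = 6 ≡ 0 (mod 2).
  s_2 = 1 + 1 + 0 + 1 + 0 + 1 + 1 + 1 = 6 ≡ 0 (mod 2).
  s_3 = 0 + 0 + 0 + 1 + 1 + 1 + 1 + 1 = 5 ≡ 1 (mod 2).
  s_4 = 1 + 0 + 1 + 1 + 0 + 1 + 1 + 1 = 6 ≡ 0 (mod 2).
s = (0, 0, 1, 0)^T — this equals column 2 of H (binary 0010), so error is at position 2.
Correct: flip bit 2 of r = 100110110110111 to get c = 110110110110111.


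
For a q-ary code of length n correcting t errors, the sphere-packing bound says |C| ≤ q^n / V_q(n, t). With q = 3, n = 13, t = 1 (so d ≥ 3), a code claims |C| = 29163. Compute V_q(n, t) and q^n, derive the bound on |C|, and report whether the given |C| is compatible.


V_q(n, t) = 27, q^n = 1594323, Hamming bound = 59049, |C| = 29163 ≤ bound (satisfied).

Step 1: Compute V_q(n, t) = Σ_{j=0}^1 C(n, j) (q−1)^j.
  j = 0: C(13,0)·(2)^0 = 1·1 = 1.
  j = 1: C(13,1)·(2)^1 = 13·2 = 26.
  V_q(n, t) = 1 + 26 = 27.
Step 2: q^n = 3^13 = 1594323.
Step 3: Hamming bound ⌊q^n / V_q(n,t)⌋ = ⌊1594323/27⌋ = 59049.
Step 4: Compare |C| = 29163 to 59049: satisfied.
The claimed |C| lies below the Hamming bound.


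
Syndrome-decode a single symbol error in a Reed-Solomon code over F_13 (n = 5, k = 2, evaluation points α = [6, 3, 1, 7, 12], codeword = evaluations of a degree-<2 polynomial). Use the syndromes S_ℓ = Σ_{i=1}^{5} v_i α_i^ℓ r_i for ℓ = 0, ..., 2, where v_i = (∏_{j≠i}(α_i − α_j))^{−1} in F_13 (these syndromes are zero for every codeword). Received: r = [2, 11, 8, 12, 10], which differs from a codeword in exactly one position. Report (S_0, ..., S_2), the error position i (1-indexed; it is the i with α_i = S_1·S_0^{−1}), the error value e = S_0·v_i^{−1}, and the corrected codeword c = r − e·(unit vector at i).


S = (3, 3, 3), error at position 3, error magnitude e = 4, c = [2, 11, 4, 12, 10].

Step 1: column multipliers v_i = (∏_{j≠i}(α_i − α_j))^{−1} mod 13.
  i = 1 (α = 6): (6−3)(6−1)(6−7)(6−12) = 3·5·(−1)·(−6) = 90 ≡ 12, so v_1 = 12^{−1} = 12 (mod 13).
  i = 2 (α = 3): (3−6)(3−1)(3−7)(3−12) = (−3)·2·(−4)·(−9) = −216 ≡ 5, so v_2 = 5^{−1} = 8 (mod 13).
  i = 3 (α = 1): (1−6)(1−3)(1−7)(1−12) = (−5)·(−2)·(−6)·(−11) = 660 ≡ 10, so v_3 = 10^{−1} = 4 (mod 13).
  i = 4 (α = 7): (7−6)(7−3)(7−1)(7−12) = 1·4·6·(−5) = −120 ≡ 10, so v_4 = 10^{−1} = 4 (mod 13).
  i = 5 (α = 12): (12−6)(12−3)(12−1)(12−7) = 6·9·11·5 = 2970 ≡ 6, so v_5 = 6^{−1} = 11 (mod 13).
  v = [12, 8, 4, 4, 11].
Step 2: syndromes of r = [2, 11, 8, 12, 10] (all sums mod 13).
  S_0 = Σ v_i r_i = 12·2 + 8·11 + 4·8 + 4·12 + 11·10 = 302 ≡ 3.
  S_1 = Σ v_i α_i r_i = 12·6·2 + 8·3·11 + 4·1·8 + 4·7·12 + 11·12·10 = 2096 ≡ 3.
  α_i^2 mod 13 = [10, 9, 1, 10, 1].
  S_2 = Σ v_i α_i^2 r_i = 12·10·2 + 8·9·11 + 4·1·8 + 4·10·12 + 11·1·10 = 1654 ≡ 3.
  S = (3, 3, 3) ≠ 0, so r is not a codeword (an error is present).
Step 3: locate the error. For a single error e at position i, S_ℓ = v_i·e·α_i^ℓ, so α_err = S_1/S_0.
  S_0^{−1} = 3^{−1} = 9 (mod 13), so α_err = 3·9 = 27 ≡ 1 = α_3. Error position i = 3.
  Consistency check: S_2/S_1 = 3·9 = 27 ≡ 1 = α_err ✓ (single-error assumption holds).
Step 4: error magnitude e = S_0/v_3 = S_0·∏_{j≠3}(α_3 − α_j) = 3·10 = 30 ≡ 4 (mod 13).
Step 5: correct position 3: c_3 = r_3 − e = 8 − 4 ≡ 4 (mod 13). Hence c = [2, 11, 4, 12, 10].
  Check: interpolating c through the α_i gives m(x) = 7 + 10·x (degree < 2) with m(α_i) = c_i for every i, so c is indeed a codeword.


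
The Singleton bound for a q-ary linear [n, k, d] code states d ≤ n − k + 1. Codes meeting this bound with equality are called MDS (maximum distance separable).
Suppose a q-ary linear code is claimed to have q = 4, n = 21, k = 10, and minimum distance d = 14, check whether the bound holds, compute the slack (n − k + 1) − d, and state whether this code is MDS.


Singleton RHS = n − k + 1 = 12, slack = -2, bound violated (no such code; not MDS).

Singleton bound: d ≤ n − k + 1.
Here n = 21, k = 10, so n − k + 1 = 12.
Given d = 14, check d ≤ 12: NO.
Slack = (n − k + 1) − d = -2.
The slack is negative: d = 14 exceeds n − k + 1 = 12 by 2, so the Singleton bound is violated and no linear [21, 10, 14]_4 code can exist. In particular it is not MDS (MDS requires d = n − k + 1 exactly).
Description: the claimed parameters are [21, 10, 14]_4; such a code would be impossible (violates the Singleton bound).


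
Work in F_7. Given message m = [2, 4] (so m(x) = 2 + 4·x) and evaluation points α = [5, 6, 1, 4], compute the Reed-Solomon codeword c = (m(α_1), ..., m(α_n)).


c = [1, 5, 6, 4]

Message polynomial: m(x) = 2 + 4·x (mod 7).
For each evaluation point α_i, compute m(α_i) mod 7:
  α_1 = 5: Horner steps 4 → 1, so m(5) = 1.
  α_2 = 6: Horner steps 4 → 5, so m(6) = 5.
  α_3 = 1: Horner steps 4 → 6, so m(1) = 6.
  α_4 = 4: Horner steps 4 → 4, so m(4) = 4.
Codeword c = [1, 5, 6, 4] ∈ F_7^4.


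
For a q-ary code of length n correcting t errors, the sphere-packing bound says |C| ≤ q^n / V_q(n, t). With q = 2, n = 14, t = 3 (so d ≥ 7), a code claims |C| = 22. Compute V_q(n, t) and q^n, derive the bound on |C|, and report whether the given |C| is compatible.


V_q(n, t) = 470, q^n = 16384, Hamming bound = 34, |C| = 22 ≤ bound (satisfied).

Step 1: Compute V_q(n, t) = Σ_{j=0}^3 C(n, j) (q−1)^j.
  j = 0: C(14,0)·(1)^0 = 1·1 = 1.
  j = 1: C(14,1)·(1)^1 = 14·1 = 14.
  j = 2: C(14,2)·(1)^2 = 91·1 = 91.
  j = 3: C(14,3)·(1)^3 = 364·1 = 364.
  V_q(n, t) = 1 + 14 + 91 + 364 = 470.
Step 2: q^n = 2^14 = 16384.
Step 3: Hamming bound ⌊q^n / V_q(n,t)⌋ = ⌊16384/470⌋ = 34.
Step 4: Compare |C| = 22 to 34: satisfied.
The claimed |C| lies below the Hamming bound.


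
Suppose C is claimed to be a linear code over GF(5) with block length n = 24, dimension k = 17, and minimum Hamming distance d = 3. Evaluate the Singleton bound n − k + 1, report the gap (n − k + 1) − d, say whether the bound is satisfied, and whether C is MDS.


Singleton RHS = n − k + 1 = 8, slack = 5, bound satisfied, not MDS.

Singleton bound: d ≤ n − k + 1.
Here n = 24, k = 17, so n − k + 1 = 8.
Given d = 3, check d ≤ 8: YES.
Slack = (n − k + 1) − d = 5.
The code is NOT MDS (slack = 5 > 0).
Description: the claimed parameters are [24, 17, 3]_5; such a code would be non-MDS.


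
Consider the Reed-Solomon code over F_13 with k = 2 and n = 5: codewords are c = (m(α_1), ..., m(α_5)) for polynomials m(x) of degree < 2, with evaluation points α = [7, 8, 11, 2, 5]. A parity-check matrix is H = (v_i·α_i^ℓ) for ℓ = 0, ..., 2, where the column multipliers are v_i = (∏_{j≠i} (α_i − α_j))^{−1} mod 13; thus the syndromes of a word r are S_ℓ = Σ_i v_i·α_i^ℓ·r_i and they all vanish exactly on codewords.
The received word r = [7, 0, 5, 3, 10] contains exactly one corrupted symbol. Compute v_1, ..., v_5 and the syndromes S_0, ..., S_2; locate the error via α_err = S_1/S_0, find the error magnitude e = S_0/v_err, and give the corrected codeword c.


S = (6, 4, 7), error at position 5, error magnitude e = 2, c = [7, 0, 5, 3, 8].

Step 1: column multipliers v_i = (∏_{j≠i}(α_i − α_j))^{−1} mod 13.
  i = 1 (α = 7): (7−8)(7−11)(7−2)(7−5) = (−1)·(−4)·5·2 = 40 ≡ 1, so v_1 = 1^{−1} = 1 (mod 13).
  i = 2 (α = 8): (8−7)(8−11)(8−2)(8−5) = 1·(−3)·6·3 = −54 ≡ 11, so v_2 = 11^{−1} = 6 (mod 13).
  i = 3 (α = 11): (11−7)(11−8)(11−2)(11−5) = 4·3·9·6 = 648 ≡ 11, so v_3 = 11^{−1} = 6 (mod 13).
  i = 4 (α = 2): (2−7)(2−8)(2−11)(2−5) = (−5)·(−6)·(−9)·(−3) = 810 ≡ 4, so v_4 = 4^{−1} = 10 (mod 13).
  i = 5 (α = 5): (5−7)(5−8)(5−11)(5−2) = (−2)·(−3)·(−6)·3 = −108 ≡ 9, so v_5 = 9^{−1} = 3 (mod 13).
  v = [1, 6, 6, 10, 3].
Step 2: syndromes of r = [7, 0, 5, 3, 10] (all sums mod 13).
  S_0 = Σ v_i r_i = 1·7 + 6·0 + 6·5 + 10·3 + 3·10 = 97 ≡ 6.
  S_1 = Σ v_i α_i r_i = 1·7·7 + 6·8·0 + 6·11·5 + 10·2·3 + 3·5·10 = 589 ≡ 4.
  α_i^2 mod 13 = [10, 12, 4, 4, 12].
  S_2 = Σ v_i α_i^2 r_i = 1·10·7 + 6·12·0 + 6·4·5 + 10·4·3 + 3·12·10 = 670 ≡ 7.
  S = (6, 4, 7) ≠ 0, so r is not a codeword (an error is present).
Step 3: locate the error. For a single error e at position i, S_ℓ = v_i·e·α_i^ℓ, so α_err = S_1/S_0.
  S_0^{−1} = 6^{−1} = 11 (mod 13), so α_err = 4·11 = 44 ≡ 5 = α_5. Error position i = 5.
  Consistency check: S_2/S_1 = 7·10 = 70 ≡ 5 = α_err ✓ (single-error assumption holds).
Step 4: error magnitude e = S_0/v_5 = S_0·∏_{j≠5}(α_5 − α_j) = 6·9 = 54 ≡ 2 (mod 13).
Step 5: correct position 5: c_5 = r_5 − e = 10 − 2 ≡ 8 (mod 13). Hence c = [7, 0, 5, 3, 8].
  Check: interpolating c through the α_i gives m(x) = 4 + 6·x (degree < 2) with m(α_i) = c_i for every i, so c is indeed a codeword.


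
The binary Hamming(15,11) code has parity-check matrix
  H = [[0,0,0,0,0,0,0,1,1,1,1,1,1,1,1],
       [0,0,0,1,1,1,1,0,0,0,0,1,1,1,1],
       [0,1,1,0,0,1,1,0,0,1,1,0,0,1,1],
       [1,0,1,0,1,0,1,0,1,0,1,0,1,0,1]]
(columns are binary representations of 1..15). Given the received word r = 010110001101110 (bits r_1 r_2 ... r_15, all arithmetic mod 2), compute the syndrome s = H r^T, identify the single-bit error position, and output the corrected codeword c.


s = (1, 1, 1, 1)^T, error position = 15, corrected codeword c = 010110001101111

Compute s = H r^T mod 2 one row at a time:
  s_1 = 0 + 1 + 1 + 0 + 1 + 1 + 1 + 0 = 5 ≡ 1 (mod 2).
  s_2 = 1 + 1 + 0 + 0 + 1 + 1 + 1 + 0 = 5 ≡ 1 (mod 2).
  s_3 = 1 + 0 + 0 + 0 + 1 + 0 + 1 + 0 = 3 ≡ 1 (mod 2).
  s_4 = 0 + 0 + 1 + 0 + 1 + 0 + 1 + 0 = 3 ≡ 1 (mod 2).
s = (1, 1, 1, 1)^T — this equals column 15 of H (binary 1111), so error is at position 15.
Correct: flip bit 15 of r = 010110001101110 to get c = 010110001101111.


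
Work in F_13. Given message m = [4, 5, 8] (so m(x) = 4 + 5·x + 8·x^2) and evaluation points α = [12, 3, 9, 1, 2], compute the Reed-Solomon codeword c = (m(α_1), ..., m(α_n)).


c = [7, 0, 8, 4, 7]

Message polynomial: m(x) = 4 + 5·x + 8·x^2 (mod 13).
For each evaluation point α_i, compute m(α_i) mod 13:
  α_1 = 12: Horner steps 8 → 10 → 7, so m(12) = 7.
  α_2 = 3: Horner steps 8 → 3 → 0, so m(3) = 0.
  α_3 = 9: Horner steps 8 → 12 → 8, so m(9) = 8.
  α_4 = 1: Horner steps 8 → 0 → 4, so m(1) = 4.
  α_5 = 2: Horner steps 8 → 8 → 7, so m(2) = 7.
Codeword c = [7, 0, 8, 4, 7] ∈ F_13^5.


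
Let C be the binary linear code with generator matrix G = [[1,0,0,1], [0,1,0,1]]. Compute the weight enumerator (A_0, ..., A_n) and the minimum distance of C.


Weight distribution: A_0 = 1, A_2 = 3. Minimum distance d = 2.

Enumerate all 2^2 = 4 messages m ∈ F_2^2.
For each, compute codeword c = mG in F_2^4, then tally its weight.
  m = 00 → c = 0000, weight = 0.
  m = 10 → c = 1001, weight = 2.
  m = 01 → c = 0101, weight = 2.
  m = 11 → c = 1100, weight = 2.
Tally weights:
  weight 0: 1 codewords.
  weight 2: 3 codewords.
Minimum distance d = smallest w > 0 with A_w > 0 = 2.
Sanity: Σ A_w = 4 = 2^2 = 4 ✓.


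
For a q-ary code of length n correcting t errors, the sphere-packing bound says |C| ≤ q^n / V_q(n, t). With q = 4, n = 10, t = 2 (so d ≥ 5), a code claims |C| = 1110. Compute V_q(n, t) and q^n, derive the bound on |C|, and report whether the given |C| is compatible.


V_q(n, t) = 436, q^n = 1048576, Hamming bound = 2404, |C| = 1110 ≤ bound (satisfied).

Step 1: Compute V_q(n, t) = Σ_{j=0}^2 C(n, j) (q−1)^j.
  j = 0: C(10,0)·(3)^0 = 1·1 = 1.
  j = 1: C(10,1)·(3)^1 = 10·3 = 30.
  j = 2: C(10,2)·(3)^2 = 45·9 = 405.
  V_q(n, t) = 1 + 30 + 405 = 436.
Step 2: q^n = 4^10 = 1048576.
Step 3: Hamming bound ⌊q^n / V_q(n,t)⌋ = ⌊1048576/436⌋ = 2404.
Step 4: Compare |C| = 1110 to 2404: satisfied.
The claimed |C| lies below the Hamming bound.


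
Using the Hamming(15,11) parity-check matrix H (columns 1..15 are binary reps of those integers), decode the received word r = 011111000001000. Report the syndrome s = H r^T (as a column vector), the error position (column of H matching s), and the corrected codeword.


s = (1, 0, 1, 0)^T, error position = 10, corrected codeword c = 011111000101000

Compute s = H r^T mod 2 one row at a time:
  s_1 = 0 + 0 + 0 + 0 + 1 + 0 + 0 + 0 = 1 ≡ 1 (mod 2).
  s_2 = 1 + 1 + 1 + 0 + 1 + 0 + 0 + 0 = 4 ≡ 0 (mod 2).
  s_3 = 1 + 1 + 1 + 0 + 0 + 0 + 0 + 0 = 3 ≡ 1 (mod 2).
  s_4 = 0 + 1 + 1 + 0 + 0 + 0 + 0 + 0 = 2 ≡ 0 (mod 2).
s = (1, 0, 1, 0)^T — this equals column 10 of H (binary 1010), so error is at position 10.
Correct: flip bit 10 of r = 011111000001000 to get c = 011111000101000.


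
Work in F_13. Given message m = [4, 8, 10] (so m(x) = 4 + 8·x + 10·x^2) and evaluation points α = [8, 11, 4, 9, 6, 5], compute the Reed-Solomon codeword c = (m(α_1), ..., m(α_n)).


c = [6, 2, 1, 2, 9, 8]

Message polynomial: m(x) = 4 + 8·x + 10·x^2 (mod 13).
For each evaluation point α_i, compute m(α_i) mod 13:
  α_1 = 8: Horner steps 10 → 10 → 6, so m(8) = 6.
  α_2 = 11: Horner steps 10 → 1 → 2, so m(11) = 2.
  α_3 = 4: Horner steps 10 → 9 → 1, so m(4) = 1.
  α_4 = 9: Horner steps 10 → 7 → 2, so m(9) = 2.
  α_5 = 6: Horner steps 10 → 3 → 9, so m(6) = 9.
  α_6 = 5: Horner steps 10 → 6 → 8, so m(5) = 8.
Codeword c = [6, 2, 1, 2, 9, 8] ∈ F_13^6.


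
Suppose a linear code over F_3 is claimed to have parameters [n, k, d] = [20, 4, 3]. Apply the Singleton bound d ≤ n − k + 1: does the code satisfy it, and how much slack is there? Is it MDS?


Singleton RHS = n − k + 1 = 17, slack = 14, bound satisfied, not MDS.

Singleton bound: d ≤ n − k + 1.
Here n = 20, k = 4, so n − k + 1 = 17.
Given d = 3, check d ≤ 17: YES.
Slack = (n − k + 1) − d = 14.
The code is NOT MDS (slack = 14 > 0).
Description: the claimed parameters are [20, 4, 3]_3; such a code would be non-MDS.


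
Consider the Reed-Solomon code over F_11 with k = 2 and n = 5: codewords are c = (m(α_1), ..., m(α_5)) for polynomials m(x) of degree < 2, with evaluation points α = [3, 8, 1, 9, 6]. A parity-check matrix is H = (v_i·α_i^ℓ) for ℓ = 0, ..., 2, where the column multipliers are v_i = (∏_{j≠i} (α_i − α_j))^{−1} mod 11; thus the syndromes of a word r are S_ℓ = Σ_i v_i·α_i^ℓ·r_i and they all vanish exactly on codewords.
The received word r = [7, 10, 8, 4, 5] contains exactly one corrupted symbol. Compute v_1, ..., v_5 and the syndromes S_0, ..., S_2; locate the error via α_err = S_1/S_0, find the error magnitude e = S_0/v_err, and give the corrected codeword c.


S = (8, 4, 2), error at position 5, error magnitude e = 5, c = [7, 10, 8, 4, 0].

Step 1: column multipliers v_i = (∏_{j≠i}(α_i − α_j))^{−1} mod 11.
  i = 1 (α = 3): (3−8)(3−1)(3−9)(3−6) = (−5)·2·(−6)·(−3) = −180 ≡ 7, so v_1 = 7^{−1} = 8 (mod 11).
  i = 2 (α = 8): (8−3)(8−1)(8−9)(8−6) = 5·7·(−1)·2 = −70 ≡ 7, so v_2 = 7^{−1} = 8 (mod 11).
  i = 3 (α = 1): (1−3)(1−8)(1−9)(1−6) = (−2)·(−7)·(−8)·(−5) = 560 ≡ 10, so v_3 = 10^{−1} = 10 (mod 11).
  i = 4 (α = 9): (9−3)(9−8)(9−1)(9−6) = 6·1·8·3 = 144 ≡ 1, so v_4 = 1^{−1} = 1 (mod 11).
  i = 5 (α = 6): (6−3)(6−8)(6−1)(6−9) = 3·(−2)·5·(−3) = 90 ≡ 2, so v_5 = 2^{−1} = 6 (mod 11).
  v = [8, 8, 10, 1, 6].
Step 2: syndromes of r = [7, 10, 8, 4, 5] (all sums mod 11).
  S_0 = Σ v_i r_i = 8·7 + 8·10 + 10·8 + 1·4 + 6·5 = 250 ≡ 8.
  S_1 = Σ v_i α_i r_i = 8·3·7 + 8·8·10 + 10·1·8 + 1·9·4 + 6·6·5 = 1104 ≡ 4.
  α_i^2 mod 11 = [9, 9, 1, 4, 3].
  S_2 = Σ v_i α_i^2 r_i = 8·9·7 + 8·9·10 + 10·1·8 + 1·4·4 + 6·3·5 = 1410 ≡ 2.
  S = (8, 4, 2) ≠ 0, so r is not a codeword (an error is present).
Step 3: locate the error. For a single error e at position i, S_ℓ = v_i·e·α_i^ℓ, so α_err = S_1/S_0.
  S_0^{−1} = 8^{−1} = 7 (mod 11), so α_err = 4·7 = 28 ≡ 6 = α_5. Error position i = 5.
  Consistency check: S_2/S_1 = 2·3 = 6 ≡ 6 = α_err ✓ (single-error assumption holds).
Step 4: error magnitude e = S_0/v_5 = S_0·∏_{j≠5}(α_5 − α_j) = 8·2 = 16 ≡ 5 (mod 11).
Step 5: correct position 5: c_5 = r_5 − e = 5 − 5 ≡ 0 (mod 11). Hence c = [7, 10, 8, 4, 0].
  Check: interpolating c through the α_i gives m(x) = 3 + 5·x (degree < 2) with m(α_i) = c_i for every i, so c is indeed a codeword.


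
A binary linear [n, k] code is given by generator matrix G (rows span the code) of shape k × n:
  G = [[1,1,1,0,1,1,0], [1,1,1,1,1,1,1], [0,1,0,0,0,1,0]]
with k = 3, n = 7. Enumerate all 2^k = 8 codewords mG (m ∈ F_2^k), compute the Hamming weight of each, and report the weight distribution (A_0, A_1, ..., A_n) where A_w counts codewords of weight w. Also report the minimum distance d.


Weight distribution: A_0 = 1, A_2 = 2, A_3 = 1, A_4 = 1, A_5 = 2, A_7 = 1. Minimum distance d = 2.

Enumerate all 2^3 = 8 messages m ∈ F_2^3.
For each, compute codeword c = mG in F_2^7, then tally its weight.
  m = 000 → c = 0000000, weight = 0.
  m = 100 → c = 1110110, weight = 5.
  m = 010 → c = 1111111, weight = 7.
  m = 110 → c = 0001001, weight = 2.
  m = 001 → c = 0100010, weight = 2.
  m = 101 → c = 1010100, weight = 3.
  m = 011 → c = 1011101, weight = 5.
  m = 111 → c = 0101011, weight = 4.
Tally weights:
  weight 0: 1 codewords.
  weight 2: 2 codewords.
  weight 3: 1 codewords.
  weight 4: 1 codewords.
  weight 5: 2 codewords.
  weight 7: 1 codewords.
Minimum distance d = smallest w > 0 with A_w > 0 = 2.
Sanity: Σ A_w = 8 = 2^3 = 8 ✓.


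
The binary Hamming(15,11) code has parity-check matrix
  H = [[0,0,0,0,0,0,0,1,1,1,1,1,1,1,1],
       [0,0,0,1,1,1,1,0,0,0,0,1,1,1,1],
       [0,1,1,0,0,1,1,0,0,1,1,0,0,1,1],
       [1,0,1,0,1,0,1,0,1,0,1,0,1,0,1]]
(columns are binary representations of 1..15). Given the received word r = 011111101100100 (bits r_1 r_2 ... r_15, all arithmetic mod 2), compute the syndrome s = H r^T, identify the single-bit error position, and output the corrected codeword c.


s = (1, 1, 1, 1)^T, error position = 15, corrected codeword c = 011111101100101

Compute s = H r^T mod 2 one row at a time:
  s_1 = 0 + 1 + 1 + 0 + 0 + 1 + 0 + 0 = 3 ≡ 1 (mod 2).
  s_2 = 1 + 1 + 1 + 1 + 0 + 1 + 0 + 0 = 5 ≡ 1 (mod 2).
  s_3 = 1 + 1 + 1 + 1 + 1 + 0 + 0 + 0 = 5 ≡ 1 (mod 2).
  s_4 = 0 + 1 + 1 + 1 + 1 + 0 + 1 + 0 = 5 ≡ 1 (mod 2).
s = (1, 1, 1, 1)^T — this equals column 15 of H (binary 1111), so error is at position 15.
Correct: flip bit 15 of r = 011111101100100 to get c = 011111101100101.


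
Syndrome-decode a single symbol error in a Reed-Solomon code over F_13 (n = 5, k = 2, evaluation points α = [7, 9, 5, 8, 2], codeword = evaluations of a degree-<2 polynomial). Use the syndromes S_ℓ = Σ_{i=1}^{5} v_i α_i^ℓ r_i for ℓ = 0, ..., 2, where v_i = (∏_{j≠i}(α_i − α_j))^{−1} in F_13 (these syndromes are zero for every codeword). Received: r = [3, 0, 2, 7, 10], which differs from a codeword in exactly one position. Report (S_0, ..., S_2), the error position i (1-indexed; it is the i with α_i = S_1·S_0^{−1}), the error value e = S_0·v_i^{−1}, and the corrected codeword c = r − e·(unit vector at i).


S = (4, 2, 1), error at position 1, error magnitude e = 2, c = [1, 0, 2, 7, 10].

Step 1: column multipliers v_i = (∏_{j≠i}(α_i − α_j))^{−1} mod 13.
  i = 1 (α = 7): (7−9)(7−5)(7−8)(7−2) = (−2)·2·(−1)·5 = 20 ≡ 7, so v_1 = 7^{−1} = 2 (mod 13).
  i = 2 (α = 9): (9−7)(9−5)(9−8)(9−2) = 2·4·1·7 = 56 ≡ 4, so v_2 = 4^{−1} = 10 (mod 13).
  i = 3 (α = 5): (5−7)(5−9)(5−8)(5−2) = (−2)·(−4)·(−3)·3 = −72 ≡ 6, so v_3 = 6^{−1} = 11 (mod 13).
  i = 4 (α = 8): (8−7)(8−9)(8−5)(8−2) = 1·(−1)·3·6 = −18 ≡ 8, so v_4 = 8^{−1} = 5 (mod 13).
  i = 5 (α = 2): (2−7)(2−9)(2−5)(2−8) = (−5)·(−7)·(−3)·(−6) = 630 ≡ 6, so v_5 = 6^{−1} = 11 (mod 13).
  v = [2, 10, 11, 5, 11].
Step 2: syndromes of r = [3, 0, 2, 7, 10] (all sums mod 13).
  S_0 = Σ v_i r_i = 2·3 + 10·0 + 11·2 + 5·7 + 11·10 = 173 ≡ 4.
  S_1 = Σ v_i α_i r_i = 2·7·3 + 10·9·0 + 11·5·2 + 5·8·7 + 11·2·10 = 652 ≡ 2.
  α_i^2 mod 13 = [10, 3, 12, 12, 4].
  S_2 = Σ v_i α_i^2 r_i = 2·10·3 + 10·3·0 + 11·12·2 + 5·12·7 + 11·4·10 = 1184 ≡ 1.
  S = (4, 2, 1) ≠ 0, so r is not a codeword (an error is present).
Step 3: locate the error. For a single error e at position i, S_ℓ = v_i·e·α_i^ℓ, so α_err = S_1/S_0.
  S_0^{−1} = 4^{−1} = 10 (mod 13), so α_err = 2·10 = 20 ≡ 7 = α_1. Error position i = 1.
  Consistency check: S_2/S_1 = 1·7 = 7 ≡ 7 = α_err ✓ (single-error assumption holds).
Step 4: error magnitude e = S_0/v_1 = S_0·∏_{j≠1}(α_1 − α_j) = 4·7 = 28 ≡ 2 (mod 13).
Step 5: correct position 1: c_1 = r_1 − e = 3 − 2 ≡ 1 (mod 13). Hence c = [1, 0, 2, 7, 10].
  Check: interpolating c through the α_i gives m(x) = 11 + 6·x (degree < 2) with m(α_i) = c_i for every i, so c is indeed a codeword.


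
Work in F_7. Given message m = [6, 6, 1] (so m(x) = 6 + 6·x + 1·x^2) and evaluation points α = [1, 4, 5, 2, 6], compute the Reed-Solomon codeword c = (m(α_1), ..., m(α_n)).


c = [6, 4, 5, 1, 1]

Message polynomial: m(x) = 6 + 6·x + 1·x^2 (mod 7).
For each evaluation point α_i, compute m(α_i) mod 7:
  α_1 = 1: Horner steps 1 → 0 → 6, so m(1) = 6.
  α_2 = 4: Horner steps 1 → 3 → 4, so m(4) = 4.
  α_3 = 5: Horner steps 1 → 4 → 5, so m(5) = 5.
  α_4 = 2: Horner steps 1 → 1 → 1, so m(2) = 1.
  α_5 = 6: Horner steps 1 → 5 → 1, so m(6) = 1.
Codeword c = [6, 4, 5, 1, 1] ∈ F_7^5.


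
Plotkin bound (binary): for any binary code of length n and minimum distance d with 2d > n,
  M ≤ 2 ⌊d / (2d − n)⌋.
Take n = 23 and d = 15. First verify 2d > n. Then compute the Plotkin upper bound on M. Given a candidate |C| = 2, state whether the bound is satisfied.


Plotkin bound M ≤ 4; given |C| = 2 ≤ bound (satisfied).

Check applicability: 2d = 30, n = 23.
2d − n = 7 > 0, so Plotkin applies.
Compute d/(2d−n) = 15/7 ≈ 2.1429.
⌊d/(2d−n)⌋ = 2.
Plotkin bound: M ≤ 2·2 = 4.
Given |C| = 2, check: satisfied.
This |C| is below the Plotkin bound.


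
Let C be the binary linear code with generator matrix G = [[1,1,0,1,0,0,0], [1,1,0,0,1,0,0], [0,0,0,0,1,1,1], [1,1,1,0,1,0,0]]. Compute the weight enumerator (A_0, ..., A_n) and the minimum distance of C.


Weight distribution: A_0 = 1, A_1 = 1, A_2 = 1, A_3 = 5, A_4 = 5, A_5 = 1, A_6 = 1, A_7 = 1. Minimum distance d = 1.

Enumerate all 2^4 = 16 messages m ∈ F_2^4.
For each, compute codeword c = mG in F_2^7, then tally its weight.
  m = 0000 → c = 0000000, weight = 0.
  m = 1000 → c = 1101000, weight = 3.
  m = 0100 → c = 1100100, weight = 3.
  m = 1100 → c = 0001100, weight = 2.
  m = 0010 → c = 0000111, weight = 3.
  m = 1010 → c = 1101111, weight = 6.
  m = 0110 → c = 1100011, weight = 4.
  m = 1110 → c = 0001011, weight = 3.
  m = 0001 → c = 1110100, weight = 4.
  m = 1001 → c = 0011100, weight = 3.
  m = 0101 → c = 0010000, weight = 1.
  m = 1101 → c = 1111000, weight = 4.
  m = 0011 → c = 1110011, weight = 5.
  m = 1011 → c = 0011011, weight = 4.
  m = 0111 → c = 0010111, weight = 4.
  m = 1111 → c = 1111111, weight = 7.
Tally weights:
  weight 0: 1 codewords.
  weight 1: 1 codewords.
  weight 2: 1 codewords.
  weight 3: 5 codewords.
  weight 4: 5 codewords.
  weight 5: 1 codewords.
  weight 6: 1 codewords.
  weight 7: 1 codewords.
Minimum distance d = smallest w > 0 with A_w > 0 = 1.
Sanity: Σ A_w = 16 = 2^4 = 16 ✓.
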